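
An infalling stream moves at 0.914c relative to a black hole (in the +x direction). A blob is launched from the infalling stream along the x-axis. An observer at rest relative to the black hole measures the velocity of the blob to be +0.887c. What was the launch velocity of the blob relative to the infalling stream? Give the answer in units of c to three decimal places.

-0.143c

Invert the composition law: u' = (u − v)/(1 − uv/c²).
u' = (0.887 − 0.914) / (1 − (0.887)(0.914)) = -0.0270/0.1893 = -0.1426.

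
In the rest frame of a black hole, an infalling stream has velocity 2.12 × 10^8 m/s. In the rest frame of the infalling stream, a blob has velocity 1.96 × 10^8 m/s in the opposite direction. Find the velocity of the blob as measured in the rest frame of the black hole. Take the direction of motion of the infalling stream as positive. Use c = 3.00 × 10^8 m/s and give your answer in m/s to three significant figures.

+2.97 × 10^7 m/s

In units of c (dividing by 3.00 × 10^8 m/s): v = 0.707, u' = -0.653.
u = (u' + v)/(1 + u'v/c²):
u = (-0.653 + 0.707) / (1 + (-0.653)·0.707) = 0.0533/0.5383 = 0.0991
(Galilean addition would give +0.053c.)
Converting back: u = 0.0991 × 3.00 × 10^8 m/s.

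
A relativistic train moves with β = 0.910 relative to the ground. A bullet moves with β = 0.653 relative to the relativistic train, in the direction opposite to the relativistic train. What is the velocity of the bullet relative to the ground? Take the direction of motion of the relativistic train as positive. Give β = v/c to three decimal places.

With v = 0.910 and u' = -0.653 (in units of c),
u = (u' + v)/(1 + u'v/c²):
u = (-0.653 + 0.910) / (1 + (-0.653)·0.910) = 0.2570/0.4058 = 0.6334
(Galilean addition would give +0.257c.)

β = +0.633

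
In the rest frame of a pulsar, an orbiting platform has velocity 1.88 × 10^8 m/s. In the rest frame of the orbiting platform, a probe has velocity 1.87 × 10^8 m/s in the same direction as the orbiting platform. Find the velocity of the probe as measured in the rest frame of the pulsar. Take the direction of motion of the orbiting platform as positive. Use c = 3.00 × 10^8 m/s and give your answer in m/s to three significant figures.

2.70 × 10^8 m/s

In units of c (dividing by 3.00 × 10^8 m/s): v = 0.627, u' = 0.623.
u = (u' + v)/(1 + u'v/c²):
u = (0.623 + 0.627) / (1 + 0.623·0.627) = 1.2500/1.3906 = 0.8989
Converting back: u = 0.8989 × 3.00 × 10^8 m/s.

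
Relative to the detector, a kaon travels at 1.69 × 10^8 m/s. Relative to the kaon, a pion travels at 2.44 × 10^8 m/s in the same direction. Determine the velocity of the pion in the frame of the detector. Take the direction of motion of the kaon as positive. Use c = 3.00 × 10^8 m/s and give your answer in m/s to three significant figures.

2.83 × 10^8 m/s

In units of c (dividing by 3.00 × 10^8 m/s): v = 0.563, u' = 0.813.
u = (u' + v)/(1 + u'v/c²):
u = (0.813 + 0.563) / (1 + 0.813·0.563) = 1.3767/1.4582 = 0.9441
(Galilean addition would give +1.377c, exceeding c.)
Converting back: u = 0.9441 × 3.00 × 10^8 m/s.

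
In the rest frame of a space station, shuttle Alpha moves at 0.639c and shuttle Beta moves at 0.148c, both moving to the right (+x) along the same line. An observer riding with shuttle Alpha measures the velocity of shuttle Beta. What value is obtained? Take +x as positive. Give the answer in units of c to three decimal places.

β_A = 0.639, β_B = 0.148.
Transform to A's frame with the inverse velocity-addition law: u' = (u − v)/(1 − uv/c²), taking u = β_B and v = β_A.
u' = (0.148 − 0.639) / (1 − (0.639)(0.148)) = -0.4910/0.9054 = -0.5423.

-0.542c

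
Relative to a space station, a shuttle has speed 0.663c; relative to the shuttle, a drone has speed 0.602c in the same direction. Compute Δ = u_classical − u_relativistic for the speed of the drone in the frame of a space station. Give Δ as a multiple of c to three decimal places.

Galilean: u_cl = 0.602 + 0.663 = 1.2650.
Relativistic: u_rel = (0.602 + 0.663) / (1 + 0.602·0.663) = 1.2650/1.3991 = 0.9041.
Δ = 1.2650 − 0.9041 = 0.3609.
(The classical prediction exceeds c; the relativistic result does not.)

Δ = 0.361c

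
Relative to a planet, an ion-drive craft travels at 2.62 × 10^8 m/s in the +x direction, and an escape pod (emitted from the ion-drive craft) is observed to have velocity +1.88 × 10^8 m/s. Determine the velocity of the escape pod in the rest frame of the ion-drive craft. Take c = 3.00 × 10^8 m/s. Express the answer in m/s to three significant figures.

v = 0.873c, u = 0.627c.
Invert the composition law: u' = (u − v)/(1 − uv/c²).
u' = (0.627 − 0.873) / (1 − (0.627)(0.873)) = -0.2467/0.4527 = -0.5449.
u' = -0.5449 × 3.00 × 10^8 m/s.

-1.63 × 10^8 m/s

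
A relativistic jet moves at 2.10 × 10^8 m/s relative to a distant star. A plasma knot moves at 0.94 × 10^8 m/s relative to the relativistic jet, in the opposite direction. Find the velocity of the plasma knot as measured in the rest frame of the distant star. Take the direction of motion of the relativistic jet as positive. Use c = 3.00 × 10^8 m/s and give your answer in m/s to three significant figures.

+1.49 × 10^8 m/s

In units of c (dividing by 3.00 × 10^8 m/s): v = 0.700, u' = -0.313.
u = (u' + v)/(1 + u'v/c²):
u = (-0.313 + 0.700) / (1 + (-0.313)·0.700) = 0.3867/0.7807 = 0.4953
Converting back: u = 0.4953 × 3.00 × 10^8 m/s.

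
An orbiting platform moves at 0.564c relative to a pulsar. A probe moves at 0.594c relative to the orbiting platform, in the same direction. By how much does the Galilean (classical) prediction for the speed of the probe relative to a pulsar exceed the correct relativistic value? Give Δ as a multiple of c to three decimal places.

Δ = 0.291c

Galilean: u_cl = 0.594 + 0.564 = 1.1580.
Relativistic: u_rel = (0.594 + 0.564) / (1 + 0.594·0.564) = 1.1580/1.3350 = 0.8674.
Δ = 1.1580 − 0.8674 = 0.2906.
(The classical prediction exceeds c; the relativistic result does not.)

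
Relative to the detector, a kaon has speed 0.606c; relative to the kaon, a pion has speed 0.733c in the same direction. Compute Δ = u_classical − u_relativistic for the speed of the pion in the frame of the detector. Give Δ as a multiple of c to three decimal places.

Galilean: u_cl = 0.733 + 0.606 = 1.3390.
Relativistic: u_rel = (0.733 + 0.606) / (1 + 0.733·0.606) = 1.3390/1.4442 = 0.9272.
Δ = 1.3390 − 0.9272 = 0.4118.
(The classical prediction exceeds c; the relativistic result does not.)

Δ = 0.412c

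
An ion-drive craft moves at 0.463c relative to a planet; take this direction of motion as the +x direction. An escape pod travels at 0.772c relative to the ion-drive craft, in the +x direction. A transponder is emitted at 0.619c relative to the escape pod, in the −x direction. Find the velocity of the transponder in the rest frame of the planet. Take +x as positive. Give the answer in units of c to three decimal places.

+0.666c

Apply u = (u' + v)/(1 + u'v/c²) successively, working outward toward the planet.
Start: velocity of the ion-drive craft relative to the planet = 0.4630c.
Compose with the escape pod (u' = 0.772 in the ion-drive craft frame): u_1 = (0.772 + 0.463) / (1 + 0.772·0.463) = 1.2350/1.3574 = 0.9098.
Compose with the transponder (u' = -0.619 in the escape pod frame): u_2 = (-0.619 + 0.910) / (1 + (-0.619)·0.910) = 0.2908/0.4368 = 0.6657.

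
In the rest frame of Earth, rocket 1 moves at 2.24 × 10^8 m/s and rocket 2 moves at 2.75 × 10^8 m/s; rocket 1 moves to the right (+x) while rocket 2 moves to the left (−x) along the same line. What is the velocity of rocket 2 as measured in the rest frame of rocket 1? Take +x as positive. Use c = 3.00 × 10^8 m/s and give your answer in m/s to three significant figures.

-2.96 × 10^8 m/s

β_A = 0.747, β_B = -0.917 (dividing each by c = 3.00 × 10^8 m/s).
Transform to A's frame with the inverse velocity-addition law: u' = (u − v)/(1 − uv/c²), taking u = β_B and v = β_A.
u' = (-0.917 − 0.747) / (1 − (0.747)(-0.917)) = -1.6633/1.6844 = -0.9875.
u' = -0.9875 × 3.00 × 10^8 m/s.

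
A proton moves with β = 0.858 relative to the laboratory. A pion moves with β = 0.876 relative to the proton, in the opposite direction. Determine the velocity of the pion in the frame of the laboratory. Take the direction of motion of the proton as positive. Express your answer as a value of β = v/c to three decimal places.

β = -0.072

With v = 0.858 and u' = -0.876 (in units of c),
u = (u' + v)/(1 + u'v/c²):
u = (-0.876 + 0.858) / (1 + (-0.876)·0.858) = -0.0180/0.2484 = -0.0725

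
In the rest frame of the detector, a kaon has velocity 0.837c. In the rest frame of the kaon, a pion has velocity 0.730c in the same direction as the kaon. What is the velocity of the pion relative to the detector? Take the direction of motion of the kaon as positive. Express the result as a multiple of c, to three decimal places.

0.973c

With v = 0.837 and u' = 0.730 (in units of c),
u = (u' + v)/(1 + u'v/c²):
u = (0.730 + 0.837) / (1 + 0.730·0.837) = 1.5670/1.6110 = 0.9727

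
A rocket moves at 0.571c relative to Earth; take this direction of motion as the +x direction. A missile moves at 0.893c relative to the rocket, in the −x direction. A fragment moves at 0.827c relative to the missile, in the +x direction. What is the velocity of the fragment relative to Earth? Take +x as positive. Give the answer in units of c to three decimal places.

Apply u = (u' + v)/(1 + u'v/c²) successively, working outward toward Earth.
Start: velocity of the rocket relative to Earth = 0.5710c.
Compose with the missile (u' = -0.893 in the rocket frame): u_1 = (-0.893 + 0.571) / (1 + (-0.893)·0.571) = -0.3220/0.4901 = -0.6570.
Compose with the fragment (u' = 0.827 in the missile frame): u_2 = (0.827 + (-0.657)) / (1 + 0.827·(-0.657)) = 0.1700/0.4567 = 0.3722.

+0.372c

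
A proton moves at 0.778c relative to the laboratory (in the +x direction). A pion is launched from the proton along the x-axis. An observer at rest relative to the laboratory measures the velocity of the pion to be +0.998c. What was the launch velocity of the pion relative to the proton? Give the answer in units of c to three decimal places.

+0.984c

Invert the composition law: u' = (u − v)/(1 − uv/c²).
u' = (0.998 − 0.778) / (1 − (0.998)(0.778)) = 0.2200/0.2236 = 0.9841.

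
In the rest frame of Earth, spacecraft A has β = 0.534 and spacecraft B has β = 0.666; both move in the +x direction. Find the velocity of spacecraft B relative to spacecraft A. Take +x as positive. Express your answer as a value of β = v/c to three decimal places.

β_A = 0.534, β_B = 0.666.
Transform to A's frame with the inverse velocity-addition law: u' = (u − v)/(1 − uv/c²), taking u = β_B and v = β_A.
u' = (0.666 − 0.534) / (1 − (0.534)(0.666)) = 0.1320/0.6444 = 0.2049.

β = +0.205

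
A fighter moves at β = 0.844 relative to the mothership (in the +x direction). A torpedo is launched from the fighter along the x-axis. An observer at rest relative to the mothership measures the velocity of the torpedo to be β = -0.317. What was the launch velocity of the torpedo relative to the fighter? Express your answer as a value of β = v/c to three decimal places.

Invert the composition law: u' = (u − v)/(1 − uv/c²).
u' = (-0.317 − 0.844) / (1 − (-0.317)(0.844)) = -1.1610/1.2675 = -0.9159.

β = -0.916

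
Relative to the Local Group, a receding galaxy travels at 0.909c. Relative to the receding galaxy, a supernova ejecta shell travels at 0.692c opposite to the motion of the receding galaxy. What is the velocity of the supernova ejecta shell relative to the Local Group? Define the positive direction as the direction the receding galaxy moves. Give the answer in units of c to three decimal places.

With v = 0.909 and u' = -0.692 (in units of c),
u = (u' + v)/(1 + u'v/c²):
u = (-0.692 + 0.909) / (1 + (-0.692)·0.909) = 0.2170/0.3710 = 0.5849
(Galilean addition would give +0.217c.)

+0.585c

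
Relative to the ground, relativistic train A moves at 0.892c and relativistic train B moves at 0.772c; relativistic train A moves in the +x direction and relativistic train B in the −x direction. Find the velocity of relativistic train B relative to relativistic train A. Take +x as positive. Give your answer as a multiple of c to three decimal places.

-0.985c

β_A = 0.892, β_B = -0.772.
Transform to A's frame with the inverse velocity-addition law: u' = (u − v)/(1 − uv/c²), taking u = β_B and v = β_A.
u' = (-0.772 − 0.892) / (1 − (0.892)(-0.772)) = -1.6640/1.6886 = -0.9854.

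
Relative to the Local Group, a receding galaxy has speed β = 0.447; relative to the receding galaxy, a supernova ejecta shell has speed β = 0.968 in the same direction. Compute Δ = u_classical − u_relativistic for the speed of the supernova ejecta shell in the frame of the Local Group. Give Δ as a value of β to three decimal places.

Galilean: u_cl = 0.968 + 0.447 = 1.4150.
Relativistic: u_rel = (0.968 + 0.447) / (1 + 0.968·0.447) = 1.4150/1.4327 = 0.9876.
Δ = 1.4150 − 0.9876 = 0.4274.
(The classical prediction exceeds c; the relativistic result does not.)

Δ = 0.427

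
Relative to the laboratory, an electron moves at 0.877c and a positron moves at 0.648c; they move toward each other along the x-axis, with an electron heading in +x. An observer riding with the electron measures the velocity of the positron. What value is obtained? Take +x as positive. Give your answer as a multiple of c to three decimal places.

β_A = 0.877, β_B = -0.648.
Transform to A's frame with the inverse velocity-addition law: u' = (u − v)/(1 − uv/c²), taking u = β_B and v = β_A.
u' = (-0.648 − 0.877) / (1 − (0.877)(-0.648)) = -1.5250/1.5683 = -0.9724.

-0.972c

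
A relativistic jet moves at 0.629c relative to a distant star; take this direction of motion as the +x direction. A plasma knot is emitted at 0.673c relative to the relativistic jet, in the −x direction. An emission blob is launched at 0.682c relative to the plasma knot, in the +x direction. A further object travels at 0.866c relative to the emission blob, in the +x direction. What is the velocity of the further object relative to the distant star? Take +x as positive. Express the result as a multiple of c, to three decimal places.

Apply u = (u' + v)/(1 + u'v/c²) successively, working outward toward the distant star.
Start: velocity of the relativistic jet relative to the distant star = 0.6290c.
Compose with the plasma knot (u' = -0.673 in the relativistic jet frame): u_1 = (-0.673 + 0.629) / (1 + (-0.673)·0.629) = -0.0440/0.5767 = -0.0763.
Compose with the emission blob (u' = 0.682 in the plasma knot frame): u_2 = (0.682 + (-0.076)) / (1 + 0.682·(-0.076)) = 0.6057/0.9480 = 0.6389.
Compose with the further object (u' = 0.866 in the emission blob frame): u_3 = (0.866 + 0.639) / (1 + 0.866·0.639) = 1.5049/1.5533 = 0.9689.

+0.969c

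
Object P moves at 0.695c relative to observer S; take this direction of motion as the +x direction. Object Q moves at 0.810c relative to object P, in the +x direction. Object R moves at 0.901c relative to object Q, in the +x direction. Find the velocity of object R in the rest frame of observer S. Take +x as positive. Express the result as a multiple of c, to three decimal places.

0.998c

Apply u = (u' + v)/(1 + u'v/c²) successively, working outward toward observer S.
Start: velocity of object P relative to observer S = 0.6950c.
Compose with object Q (u' = 0.810 in object P frame): u_1 = (0.810 + 0.695) / (1 + 0.810·0.695) = 1.5050/1.5630 = 0.9629.
Compose with object R (u' = 0.901 in object Q frame): u_2 = (0.901 + 0.963) / (1 + 0.901·0.963) = 1.8639/1.8676 = 0.9980.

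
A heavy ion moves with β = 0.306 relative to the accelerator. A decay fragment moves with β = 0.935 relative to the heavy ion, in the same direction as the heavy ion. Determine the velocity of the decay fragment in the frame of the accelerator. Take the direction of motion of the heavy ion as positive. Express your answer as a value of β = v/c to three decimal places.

With v = 0.306 and u' = 0.935 (in units of c),
u = (u' + v)/(1 + u'v/c²):
u = (0.935 + 0.306) / (1 + 0.935·0.306) = 1.2410/1.2861 = 0.9649
(Galilean addition would give +1.241c, exceeding c.)

β = 0.965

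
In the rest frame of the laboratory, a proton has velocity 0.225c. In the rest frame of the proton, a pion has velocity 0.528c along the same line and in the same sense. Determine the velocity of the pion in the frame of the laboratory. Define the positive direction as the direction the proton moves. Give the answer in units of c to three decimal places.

With v = 0.225 and u' = 0.528 (in units of c),
u = (u' + v)/(1 + u'v/c²):
u = (0.528 + 0.225) / (1 + 0.528·0.225) = 0.7530/1.1188 = 0.6730
(Galilean addition would give +0.753c.)

0.673c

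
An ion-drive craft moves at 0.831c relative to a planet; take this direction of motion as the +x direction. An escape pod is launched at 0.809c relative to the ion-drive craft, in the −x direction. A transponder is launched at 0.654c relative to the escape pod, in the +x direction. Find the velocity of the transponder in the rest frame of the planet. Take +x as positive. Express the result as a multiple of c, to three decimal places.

+0.691c

Apply u = (u' + v)/(1 + u'v/c²) successively, working outward toward the planet.
Start: velocity of the ion-drive craft relative to the planet = 0.8310c.
Compose with the escape pod (u' = -0.809 in the ion-drive craft frame): u_1 = (-0.809 + 0.831) / (1 + (-0.809)·0.831) = 0.0220/0.3277 = 0.0671.
Compose with the transponder (u' = 0.654 in the escape pod frame): u_2 = (0.654 + 0.067) / (1 + 0.654·0.067) = 0.7211/1.0439 = 0.6908.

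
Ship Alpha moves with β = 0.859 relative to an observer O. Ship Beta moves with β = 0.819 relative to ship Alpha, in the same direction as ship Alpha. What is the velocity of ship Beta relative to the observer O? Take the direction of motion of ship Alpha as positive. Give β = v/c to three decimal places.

β = 0.985

With v = 0.859 and u' = 0.819 (in units of c),
u = (u' + v)/(1 + u'v/c²):
u = (0.819 + 0.859) / (1 + 0.819·0.859) = 1.6780/1.7035 = 0.9850
(Galilean addition would give +1.678c, exceeding c.)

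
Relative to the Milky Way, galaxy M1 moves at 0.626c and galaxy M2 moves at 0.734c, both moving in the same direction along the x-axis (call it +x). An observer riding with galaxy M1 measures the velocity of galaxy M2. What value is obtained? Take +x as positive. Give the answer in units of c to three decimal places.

+0.200c

β_A = 0.626, β_B = 0.734.
Transform to A's frame with the inverse velocity-addition law: u' = (u − v)/(1 − uv/c²), taking u = β_B and v = β_A.
u' = (0.734 − 0.626) / (1 − (0.626)(0.734)) = 0.1080/0.5405 = 0.1998.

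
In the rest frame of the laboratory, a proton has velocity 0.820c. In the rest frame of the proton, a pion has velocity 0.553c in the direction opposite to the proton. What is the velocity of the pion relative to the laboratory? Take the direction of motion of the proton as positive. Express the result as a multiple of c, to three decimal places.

+0.489c

With v = 0.820 and u' = -0.553 (in units of c),
u = (u' + v)/(1 + u'v/c²):
u = (-0.553 + 0.820) / (1 + (-0.553)·0.820) = 0.2670/0.5465 = 0.4885
(Galilean addition would give +0.267c.)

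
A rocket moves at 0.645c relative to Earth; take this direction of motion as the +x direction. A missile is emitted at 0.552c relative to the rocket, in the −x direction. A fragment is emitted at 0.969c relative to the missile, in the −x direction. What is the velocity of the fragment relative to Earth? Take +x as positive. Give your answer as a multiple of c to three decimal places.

Apply u = (u' + v)/(1 + u'v/c²) successively, working outward toward Earth.
Start: velocity of the rocket relative to Earth = 0.6450c.
Compose with the missile (u' = -0.552 in the rocket frame): u_1 = (-0.552 + 0.645) / (1 + (-0.552)·0.645) = 0.0930/0.6440 = 0.1444.
Compose with the fragment (u' = -0.969 in the missile frame): u_2 = (-0.969 + 0.144) / (1 + (-0.969)·0.144) = -0.8246/0.8601 = -0.9588.

-0.959c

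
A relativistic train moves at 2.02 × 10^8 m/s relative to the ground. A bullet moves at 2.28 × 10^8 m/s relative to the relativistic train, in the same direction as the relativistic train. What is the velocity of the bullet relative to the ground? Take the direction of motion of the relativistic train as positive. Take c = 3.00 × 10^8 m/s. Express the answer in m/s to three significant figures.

In units of c (dividing by 3.00 × 10^8 m/s): v = 0.673, u' = 0.760.
u = (u' + v)/(1 + u'v/c²):
u = (0.760 + 0.673) / (1 + 0.760·0.673) = 1.4333/1.5117 = 0.9481
Converting back: u = 0.9481 × 3.00 × 10^8 m/s.

2.84 × 10^8 m/s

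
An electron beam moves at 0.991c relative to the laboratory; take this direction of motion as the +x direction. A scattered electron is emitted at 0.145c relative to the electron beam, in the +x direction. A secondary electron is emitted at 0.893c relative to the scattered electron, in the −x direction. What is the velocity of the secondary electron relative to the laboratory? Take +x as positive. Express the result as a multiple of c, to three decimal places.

+0.887c

Apply u = (u' + v)/(1 + u'v/c²) successively, working outward toward the laboratory.
Start: velocity of the electron beam relative to the laboratory = 0.9910c.
Compose with the scattered electron (u' = 0.145 in the electron beam frame): u_1 = (0.145 + 0.991) / (1 + 0.145·0.991) = 1.1360/1.1437 = 0.9933.
Compose with the secondary electron (u' = -0.893 in the scattered electron frame): u_2 = (-0.893 + 0.993) / (1 + (-0.893)·0.993) = 0.1003/0.1130 = 0.8873.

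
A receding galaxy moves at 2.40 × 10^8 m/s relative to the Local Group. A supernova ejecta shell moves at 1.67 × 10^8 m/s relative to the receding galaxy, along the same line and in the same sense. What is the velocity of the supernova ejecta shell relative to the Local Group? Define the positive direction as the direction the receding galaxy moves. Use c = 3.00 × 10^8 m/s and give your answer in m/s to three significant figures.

2.82 × 10^8 m/s

In units of c (dividing by 3.00 × 10^8 m/s): v = 0.800, u' = 0.557.
u = (u' + v)/(1 + u'v/c²):
u = (0.557 + 0.800) / (1 + 0.557·0.800) = 1.3567/1.4453 = 0.9387
(Galilean addition would give +1.357c, exceeding c.)
Converting back: u = 0.9387 × 3.00 × 10^8 m/s.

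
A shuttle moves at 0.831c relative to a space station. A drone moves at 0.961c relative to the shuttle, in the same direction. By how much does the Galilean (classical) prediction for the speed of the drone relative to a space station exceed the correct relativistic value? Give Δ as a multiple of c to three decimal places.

Δ = 0.796c

Galilean: u_cl = 0.961 + 0.831 = 1.7920.
Relativistic: u_rel = (0.961 + 0.831) / (1 + 0.961·0.831) = 1.7920/1.7986 = 0.9963.
Δ = 1.7920 − 0.9963 = 0.7957.
(The classical prediction exceeds c; the relativistic result does not.)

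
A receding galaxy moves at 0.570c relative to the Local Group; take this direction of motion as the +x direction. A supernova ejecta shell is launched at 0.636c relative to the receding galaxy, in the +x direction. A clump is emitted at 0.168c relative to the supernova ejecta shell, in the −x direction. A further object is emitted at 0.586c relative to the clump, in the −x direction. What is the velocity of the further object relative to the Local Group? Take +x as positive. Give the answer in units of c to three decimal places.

+0.506c

Apply u = (u' + v)/(1 + u'v/c²) successively, working outward toward the Local Group.
Start: velocity of the receding galaxy relative to the Local Group = 0.5700c.
Compose with the supernova ejecta shell (u' = 0.636 in the receding galaxy frame): u_1 = (0.636 + 0.570) / (1 + 0.636·0.570) = 1.2060/1.3625 = 0.8851.
Compose with the clump (u' = -0.168 in the supernova ejecta shell frame): u_2 = (-0.168 + 0.885) / (1 + (-0.168)·0.885) = 0.7171/0.8513 = 0.8424.
Compose with the further object (u' = -0.586 in the clump frame): u_3 = (-0.586 + 0.842) / (1 + (-0.586)·0.842) = 0.2564/0.5064 = 0.5063.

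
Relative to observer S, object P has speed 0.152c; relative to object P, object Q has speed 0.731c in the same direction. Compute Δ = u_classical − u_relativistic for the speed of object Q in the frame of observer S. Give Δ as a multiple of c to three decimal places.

Δ = 0.088c

Galilean: u_cl = 0.731 + 0.152 = 0.8830.
Relativistic: u_rel = (0.731 + 0.152) / (1 + 0.731·0.152) = 0.8830/1.1111 = 0.7947.
Δ = 0.8830 − 0.7947 = 0.0883.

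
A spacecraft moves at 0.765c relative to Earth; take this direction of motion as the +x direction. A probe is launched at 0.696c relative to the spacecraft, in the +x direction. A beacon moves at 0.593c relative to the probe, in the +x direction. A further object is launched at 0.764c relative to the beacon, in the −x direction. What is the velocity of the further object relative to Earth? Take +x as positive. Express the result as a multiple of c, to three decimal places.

+0.913c

Apply u = (u' + v)/(1 + u'v/c²) successively, working outward toward Earth.
Start: velocity of the spacecraft relative to Earth = 0.7650c.
Compose with the probe (u' = 0.696 in the spacecraft frame): u_1 = (0.696 + 0.765) / (1 + 0.696·0.765) = 1.4610/1.5324 = 0.9534.
Compose with the beacon (u' = 0.593 in the probe frame): u_2 = (0.593 + 0.953) / (1 + 0.593·0.953) = 1.5464/1.5654 = 0.9879.
Compose with the further object (u' = -0.764 in the beacon frame): u_3 = (-0.764 + 0.988) / (1 + (-0.764)·0.988) = 0.2239/0.2453 = 0.9128.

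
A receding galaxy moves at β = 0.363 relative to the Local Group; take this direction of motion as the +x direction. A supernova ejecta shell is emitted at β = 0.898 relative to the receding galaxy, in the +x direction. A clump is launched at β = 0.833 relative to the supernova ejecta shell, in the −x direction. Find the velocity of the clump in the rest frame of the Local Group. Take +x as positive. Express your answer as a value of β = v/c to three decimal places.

β = +0.568

Apply u = (u' + v)/(1 + u'v/c²) successively, working outward toward the Local Group.
Start: velocity of the receding galaxy relative to the Local Group = 0.3630c.
Compose with the supernova ejecta shell (u' = 0.898 in the receding galaxy frame): u_1 = (0.898 + 0.363) / (1 + 0.898·0.363) = 1.2610/1.3260 = 0.9510.
Compose with the clump (u' = -0.833 in the supernova ejecta shell frame): u_2 = (-0.833 + 0.951) / (1 + (-0.833)·0.951) = 0.1180/0.2078 = 0.5678.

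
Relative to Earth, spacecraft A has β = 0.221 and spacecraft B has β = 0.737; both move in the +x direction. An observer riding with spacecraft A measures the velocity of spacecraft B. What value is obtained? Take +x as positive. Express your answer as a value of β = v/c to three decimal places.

β_A = 0.221, β_B = 0.737.
Transform to A's frame with the inverse velocity-addition law: u' = (u − v)/(1 − uv/c²), taking u = β_B and v = β_A.
u' = (0.737 − 0.221) / (1 − (0.221)(0.737)) = 0.5160/0.8371 = 0.6164.

β = +0.616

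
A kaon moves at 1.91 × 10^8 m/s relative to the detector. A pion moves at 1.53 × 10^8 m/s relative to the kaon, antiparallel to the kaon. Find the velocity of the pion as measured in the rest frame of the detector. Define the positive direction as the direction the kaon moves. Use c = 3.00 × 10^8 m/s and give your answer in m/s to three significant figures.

+5.63 × 10^7 m/s

In units of c (dividing by 3.00 × 10^8 m/s): v = 0.637, u' = -0.510.
u = (u' + v)/(1 + u'v/c²):
u = (-0.510 + 0.637) / (1 + (-0.510)·0.637) = 0.1267/0.6753 = 0.1876
Converting back: u = 0.1876 × 3.00 × 10^8 m/s.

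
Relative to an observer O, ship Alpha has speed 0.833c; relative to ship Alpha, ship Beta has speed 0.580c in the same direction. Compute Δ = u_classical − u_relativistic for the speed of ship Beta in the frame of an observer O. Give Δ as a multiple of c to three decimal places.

Galilean: u_cl = 0.580 + 0.833 = 1.4130.
Relativistic: u_rel = (0.580 + 0.833) / (1 + 0.580·0.833) = 1.4130/1.4831 = 0.9527.
Δ = 1.4130 − 0.9527 = 0.4603.
(The classical prediction exceeds c; the relativistic result does not.)

Δ = 0.460c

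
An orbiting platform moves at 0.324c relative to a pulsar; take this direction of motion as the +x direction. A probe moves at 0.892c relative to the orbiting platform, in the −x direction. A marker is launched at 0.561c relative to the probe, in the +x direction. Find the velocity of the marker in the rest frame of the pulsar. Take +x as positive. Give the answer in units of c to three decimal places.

Apply u = (u' + v)/(1 + u'v/c²) successively, working outward toward the pulsar.
Start: velocity of the orbiting platform relative to the pulsar = 0.3240c.
Compose with the probe (u' = -0.892 in the orbiting platform frame): u_1 = (-0.892 + 0.324) / (1 + (-0.892)·0.324) = -0.5680/0.7110 = -0.7989.
Compose with the marker (u' = 0.561 in the probe frame): u_2 = (0.561 + (-0.799)) / (1 + 0.561·(-0.799)) = -0.2379/0.5518 = -0.4311.

-0.431c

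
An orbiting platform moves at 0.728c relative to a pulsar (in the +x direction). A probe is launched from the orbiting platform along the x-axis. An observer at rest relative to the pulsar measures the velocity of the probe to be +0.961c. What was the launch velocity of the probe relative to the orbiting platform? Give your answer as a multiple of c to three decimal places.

+0.776c

Invert the composition law: u' = (u − v)/(1 − uv/c²).
u' = (0.961 − 0.728) / (1 − (0.961)(0.728)) = 0.2330/0.3004 = 0.7757.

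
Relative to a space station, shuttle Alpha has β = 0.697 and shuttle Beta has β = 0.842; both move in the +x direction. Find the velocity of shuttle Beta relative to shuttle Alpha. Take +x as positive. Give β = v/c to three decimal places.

β_A = 0.697, β_B = 0.842.
Transform to A's frame with the inverse velocity-addition law: u' = (u − v)/(1 − uv/c²), taking u = β_B and v = β_A.
u' = (0.842 − 0.697) / (1 − (0.697)(0.842)) = 0.1450/0.4131 = 0.3510.

β = +0.351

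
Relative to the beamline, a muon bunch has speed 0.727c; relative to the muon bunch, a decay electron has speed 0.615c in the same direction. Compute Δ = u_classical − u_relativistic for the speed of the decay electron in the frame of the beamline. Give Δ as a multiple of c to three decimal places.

Δ = 0.415c

Galilean: u_cl = 0.615 + 0.727 = 1.3420.
Relativistic: u_rel = (0.615 + 0.727) / (1 + 0.615·0.727) = 1.3420/1.4471 = 0.9274.
Δ = 1.3420 − 0.9274 = 0.4146.
(The classical prediction exceeds c; the relativistic result does not.)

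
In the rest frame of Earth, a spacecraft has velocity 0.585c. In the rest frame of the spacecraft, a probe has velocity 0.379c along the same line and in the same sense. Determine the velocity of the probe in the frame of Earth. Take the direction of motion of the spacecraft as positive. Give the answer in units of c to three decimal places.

With v = 0.585 and u' = 0.379 (in units of c),
u = (u' + v)/(1 + u'v/c²):
u = (0.379 + 0.585) / (1 + 0.379·0.585) = 0.9640/1.2217 = 0.7891
(Galilean addition would give +0.964c.)

0.789c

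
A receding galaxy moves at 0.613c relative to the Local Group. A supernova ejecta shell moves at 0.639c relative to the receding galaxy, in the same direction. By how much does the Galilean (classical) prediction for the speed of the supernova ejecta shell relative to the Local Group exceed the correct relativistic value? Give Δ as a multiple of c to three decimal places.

Δ = 0.352c

Galilean: u_cl = 0.639 + 0.613 = 1.2520.
Relativistic: u_rel = (0.639 + 0.613) / (1 + 0.639·0.613) = 1.2520/1.3917 = 0.8996.
Δ = 1.2520 − 0.8996 = 0.3524.
(The classical prediction exceeds c; the relativistic result does not.)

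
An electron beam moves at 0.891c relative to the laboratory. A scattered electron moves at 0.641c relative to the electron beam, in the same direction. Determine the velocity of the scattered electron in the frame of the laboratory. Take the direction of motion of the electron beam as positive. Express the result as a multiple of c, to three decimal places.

0.975c

With v = 0.891 and u' = 0.641 (in units of c),
u = (u' + v)/(1 + u'v/c²):
u = (0.641 + 0.891) / (1 + 0.641·0.891) = 1.5320/1.5711 = 0.9751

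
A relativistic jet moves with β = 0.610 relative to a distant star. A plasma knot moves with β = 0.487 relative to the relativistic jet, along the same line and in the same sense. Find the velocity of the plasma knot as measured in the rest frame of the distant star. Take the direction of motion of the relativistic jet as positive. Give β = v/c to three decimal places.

With v = 0.610 and u' = 0.487 (in units of c),
u = (u' + v)/(1 + u'v/c²):
u = (0.487 + 0.610) / (1 + 0.487·0.610) = 1.0970/1.2971 = 0.8458

β = 0.846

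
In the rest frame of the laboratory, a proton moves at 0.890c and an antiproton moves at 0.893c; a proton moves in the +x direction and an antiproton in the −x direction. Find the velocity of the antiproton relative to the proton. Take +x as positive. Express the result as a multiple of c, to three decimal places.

-0.993c

β_A = 0.890, β_B = -0.893.
Transform to A's frame with the inverse velocity-addition law: u' = (u − v)/(1 − uv/c²), taking u = β_B and v = β_A.
u' = (-0.893 − 0.890) / (1 − (0.890)(-0.893)) = -1.7830/1.7948 = -0.9934.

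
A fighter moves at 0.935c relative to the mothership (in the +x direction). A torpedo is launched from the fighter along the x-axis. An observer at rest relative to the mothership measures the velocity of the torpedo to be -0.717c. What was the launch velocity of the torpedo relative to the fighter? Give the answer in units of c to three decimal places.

-0.989c

Invert the composition law: u' = (u − v)/(1 − uv/c²).
u' = (-0.717 − 0.935) / (1 − (-0.717)(0.935)) = -1.6520/1.6704 = -0.9890.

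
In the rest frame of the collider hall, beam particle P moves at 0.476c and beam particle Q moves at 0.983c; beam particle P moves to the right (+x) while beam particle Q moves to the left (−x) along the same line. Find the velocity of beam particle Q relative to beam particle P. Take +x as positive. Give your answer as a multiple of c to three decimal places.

-0.994c

β_A = 0.476, β_B = -0.983.
Transform to A's frame with the inverse velocity-addition law: u' = (u − v)/(1 − uv/c²), taking u = β_B and v = β_A.
u' = (-0.983 − 0.476) / (1 − (0.476)(-0.983)) = -1.4590/1.4679 = -0.9939.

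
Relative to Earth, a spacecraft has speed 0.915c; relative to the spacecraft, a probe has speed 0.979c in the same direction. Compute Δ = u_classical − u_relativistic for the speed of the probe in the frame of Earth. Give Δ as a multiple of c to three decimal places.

Galilean: u_cl = 0.979 + 0.915 = 1.8940.
Relativistic: u_rel = (0.979 + 0.915) / (1 + 0.979·0.915) = 1.8940/1.8958 = 0.9991.
Δ = 1.8940 − 0.9991 = 0.8949.
(The classical prediction exceeds c; the relativistic result does not.)

Δ = 0.895c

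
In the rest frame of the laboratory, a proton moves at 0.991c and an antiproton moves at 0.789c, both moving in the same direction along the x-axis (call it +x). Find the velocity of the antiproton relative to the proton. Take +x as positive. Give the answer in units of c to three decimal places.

-0.926c

β_A = 0.991, β_B = 0.789.
Transform to A's frame with the inverse velocity-addition law: u' = (u − v)/(1 − uv/c²), taking u = β_B and v = β_A.
u' = (0.789 − 0.991) / (1 − (0.991)(0.789)) = -0.2020/0.2181 = -0.9262.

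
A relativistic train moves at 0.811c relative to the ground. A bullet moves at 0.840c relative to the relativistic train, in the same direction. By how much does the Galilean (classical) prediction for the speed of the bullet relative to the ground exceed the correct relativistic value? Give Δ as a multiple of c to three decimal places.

Galilean: u_cl = 0.840 + 0.811 = 1.6510.
Relativistic: u_rel = (0.840 + 0.811) / (1 + 0.840·0.811) = 1.6510/1.6812 = 0.9820.
Δ = 1.6510 − 0.9820 = 0.6690.
(The classical prediction exceeds c; the relativistic result does not.)

Δ = 0.669c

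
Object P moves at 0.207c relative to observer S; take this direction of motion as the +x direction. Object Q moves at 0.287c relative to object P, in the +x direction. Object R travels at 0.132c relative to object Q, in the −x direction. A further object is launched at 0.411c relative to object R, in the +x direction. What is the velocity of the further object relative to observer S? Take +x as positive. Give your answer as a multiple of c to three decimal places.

+0.669c

Apply u = (u' + v)/(1 + u'v/c²) successively, working outward toward observer S.
Start: velocity of object P relative to observer S = 0.2070c.
Compose with object Q (u' = 0.287 in object P frame): u_1 = (0.287 + 0.207) / (1 + 0.287·0.207) = 0.4940/1.0594 = 0.4663.
Compose with object R (u' = -0.132 in object Q frame): u_2 = (-0.132 + 0.466) / (1 + (-0.132)·0.466) = 0.3343/0.9384 = 0.3562.
Compose with the further object (u' = 0.411 in object R frame): u_3 = (0.411 + 0.356) / (1 + 0.411·0.356) = 0.7672/1.1464 = 0.6692.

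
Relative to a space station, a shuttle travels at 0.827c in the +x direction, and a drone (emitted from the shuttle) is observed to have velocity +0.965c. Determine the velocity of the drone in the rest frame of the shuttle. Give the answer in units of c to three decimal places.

+0.683c

Invert the composition law: u' = (u − v)/(1 − uv/c²).
u' = (0.965 − 0.827) / (1 − (0.965)(0.827)) = 0.1380/0.2019 = 0.6834.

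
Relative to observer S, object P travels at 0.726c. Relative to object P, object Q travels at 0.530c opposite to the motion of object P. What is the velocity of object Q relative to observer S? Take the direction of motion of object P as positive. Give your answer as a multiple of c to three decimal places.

With v = 0.726 and u' = -0.530 (in units of c),
u = (u' + v)/(1 + u'v/c²):
u = (-0.530 + 0.726) / (1 + (-0.530)·0.726) = 0.1960/0.6152 = 0.3186

+0.319c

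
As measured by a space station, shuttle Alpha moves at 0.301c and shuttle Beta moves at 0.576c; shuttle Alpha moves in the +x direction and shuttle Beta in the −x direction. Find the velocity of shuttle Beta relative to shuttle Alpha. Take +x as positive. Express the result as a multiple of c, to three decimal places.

β_A = 0.301, β_B = -0.576.
Transform to A's frame with the inverse velocity-addition law: u' = (u − v)/(1 − uv/c²), taking u = β_B and v = β_A.
u' = (-0.576 − 0.301) / (1 − (0.301)(-0.576)) = -0.8770/1.1734 = -0.7474.

-0.747c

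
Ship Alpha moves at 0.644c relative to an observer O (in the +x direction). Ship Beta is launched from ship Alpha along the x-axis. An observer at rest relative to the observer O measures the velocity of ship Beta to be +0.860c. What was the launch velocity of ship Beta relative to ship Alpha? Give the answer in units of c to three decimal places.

+0.484c

Invert the composition law: u' = (u − v)/(1 − uv/c²).
u' = (0.860 − 0.644) / (1 − (0.860)(0.644)) = 0.2160/0.4462 = 0.4841.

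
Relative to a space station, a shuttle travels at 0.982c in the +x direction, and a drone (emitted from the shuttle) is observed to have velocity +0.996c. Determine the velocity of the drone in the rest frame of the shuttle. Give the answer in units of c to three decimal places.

+0.638c

Invert the composition law: u' = (u − v)/(1 − uv/c²).
u' = (0.996 − 0.982) / (1 − (0.996)(0.982)) = 0.0140/0.0219 = 0.6385.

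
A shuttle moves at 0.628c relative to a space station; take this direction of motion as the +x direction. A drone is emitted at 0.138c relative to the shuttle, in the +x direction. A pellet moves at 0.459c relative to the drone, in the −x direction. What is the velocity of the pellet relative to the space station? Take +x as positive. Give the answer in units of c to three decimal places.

Apply u = (u' + v)/(1 + u'v/c²) successively, working outward toward the space station.
Start: velocity of the shuttle relative to the space station = 0.6280c.
Compose with the drone (u' = 0.138 in the shuttle frame): u_1 = (0.138 + 0.628) / (1 + 0.138·0.628) = 0.7660/1.0867 = 0.7049.
Compose with the pellet (u' = -0.459 in the drone frame): u_2 = (-0.459 + 0.705) / (1 + (-0.459)·0.705) = 0.2459/0.6764 = 0.3635.

+0.364c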